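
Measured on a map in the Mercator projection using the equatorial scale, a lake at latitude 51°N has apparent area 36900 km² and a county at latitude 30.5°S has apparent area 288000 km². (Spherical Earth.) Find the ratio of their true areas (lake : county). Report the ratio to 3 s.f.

0.0683

Since Mercator area scale is 1/cos²φ, the true area equals the apparent area multiplied by cos²φ.
True area of lake: 36900 × cos²(51°) = 36900 × 0.3960 = 14610 km².
True area of county: 288000 × cos²(30.5°) = 288000 × 0.7424 = 213800 km².
Ratio = 14610 / 213800 ≈ 0.0683.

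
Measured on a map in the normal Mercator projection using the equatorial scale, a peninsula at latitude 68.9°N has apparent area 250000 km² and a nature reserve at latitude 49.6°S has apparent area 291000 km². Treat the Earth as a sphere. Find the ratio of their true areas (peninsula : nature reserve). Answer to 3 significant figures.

Since Mercator area scale is 1/cos²φ, the true area equals the apparent area multiplied by cos²φ.
True area of peninsula: 250000 × cos²(68.9°) = 250000 × 0.1296 = 32400 km².
True area of nature reserve: 291000 × cos²(49.6°) = 291000 × 0.4201 = 122200 km².
Ratio = 32400 / 122200 ≈ 0.265.

0.265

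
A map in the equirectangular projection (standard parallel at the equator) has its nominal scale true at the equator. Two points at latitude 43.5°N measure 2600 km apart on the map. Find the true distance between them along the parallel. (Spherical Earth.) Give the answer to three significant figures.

Plate carrée maps x = Rλ, y = Rφ. The meridian scale is h = 1 and the parallel scale is k = 1/cos φ = sec φ.
Along the parallel at 43.5°, map distances are exaggerated by k = sec 43.5° = 1.379.
True distance = 2600 / 1.379 = 2600 × cos 43.5° ≈ 1890 km.

1890 km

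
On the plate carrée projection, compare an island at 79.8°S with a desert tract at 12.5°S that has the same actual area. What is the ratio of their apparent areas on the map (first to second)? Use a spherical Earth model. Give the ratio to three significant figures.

In the plate carrée (x = Rλ, y = Rφ), meridians are true-scale (h = 1) and parallels are stretched by k = sec φ.
Areal scale at 79.8°: h·k = 1.000 × 5.647 = 5.647.
Areal scale at 12.5°: h·k = 1.000 × 1.024 = 1.024.
Ratio = 5.647/1.024 ≈ 5.51.

5.51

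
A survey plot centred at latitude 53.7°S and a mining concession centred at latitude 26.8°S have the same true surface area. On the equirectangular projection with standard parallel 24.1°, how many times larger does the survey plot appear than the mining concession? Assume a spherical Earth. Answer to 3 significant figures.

In the equirectangular projection with standard parallel φ₀ = 24.1° (x = Rλ cos φ₀, y = Rφ), meridians are true-scale (h = 1) and the parallel scale is k = cos φ₀ / cos φ.
Areal scale at 53.7°: h·k = 1.000 × 1.542 = 1.542.
Areal scale at 26.8°: h·k = 1.000 × 1.023 = 1.023.
Ratio = 1.542/1.023 ≈ 1.51.

1.51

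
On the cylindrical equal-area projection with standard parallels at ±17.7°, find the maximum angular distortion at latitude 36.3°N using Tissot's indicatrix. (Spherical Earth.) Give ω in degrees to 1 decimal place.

Cylindrical equal-area (φ₀ = 17.7°): h = cos φ / cos 17.7° along meridians, k = cos 17.7° / cos φ along parallels; h·k = 1.
At 36.3°: h = 0.8460, k = 1.182; principal scales a = 1.182, b = 0.8460.
sin(ω/2) = (a − b)/(a + b) = 0.3361/2.028 = 0.1657, so ω = 2 arcsin(0.1657) ≈ 19.1°.

19.1°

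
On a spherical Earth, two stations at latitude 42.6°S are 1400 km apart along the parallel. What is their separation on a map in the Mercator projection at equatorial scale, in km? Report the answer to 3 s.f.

For Mercator, h = k = sec φ (a conformal cylindrical projection has a single point scale, 1/cos φ).
Along the parallel, k = sec 42.6° = 1/0.7361 = 1.359.
Map distance = 1400 × 1.359 ≈ 1900 km.

1900 km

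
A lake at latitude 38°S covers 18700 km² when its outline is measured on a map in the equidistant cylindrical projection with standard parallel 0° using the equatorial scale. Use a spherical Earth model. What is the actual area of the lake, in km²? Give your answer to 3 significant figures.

For the equirectangular projection with φ₀ = 0 (plate carrée), h = 1 along meridians and k = sec φ along parallels.
Areal scale = h·k = 1 × sec φ; at 38°, h = 1.000, k = 1.269, so h·k = 1.269.
True area = apparent / (areal scale) = 18700 / 1.269 ≈ 14700 km².

14700 km²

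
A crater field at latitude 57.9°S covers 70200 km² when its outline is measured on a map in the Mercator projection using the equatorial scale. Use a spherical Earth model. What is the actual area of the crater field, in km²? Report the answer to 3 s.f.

Mercator is conformal, so the point scale is isotropic: h = k = sec φ = 1/cos φ.
Areal scale = k² = sec²φ = 1/cos²(57.9°) = 1/0.5314² = 3.541.
True area = apparent / (areal scale) = 70200 / 3.541 ≈ 19800 km².

19800 km²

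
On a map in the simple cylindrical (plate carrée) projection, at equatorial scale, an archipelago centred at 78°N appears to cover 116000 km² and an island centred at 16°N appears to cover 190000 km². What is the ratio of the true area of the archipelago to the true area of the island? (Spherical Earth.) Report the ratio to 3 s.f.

0.132

On the plate carrée, areal scale = h·k = 1 × sec φ, so true area = apparent × cos φ.
True area of archipelago: 116000 × cos(78°) = 116000 × 0.2079 = 24120 km².
True area of island: 190000 × cos(16°) = 190000 × 0.9613 = 182600 km².
Ratio = 24120 / 182600 ≈ 0.132.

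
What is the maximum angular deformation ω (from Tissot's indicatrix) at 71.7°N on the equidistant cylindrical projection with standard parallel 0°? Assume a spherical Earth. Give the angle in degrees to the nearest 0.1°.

62.9°

For the equirectangular projection with φ₀ = 0 (plate carrée), h = 1 along meridians and k = sec φ along parallels.
At 71.7°: h = 1.000, k = 3.185; principal scales a = 3.185, b = 1.000.
sin(ω/2) = (a − b)/(a + b) = 2.185/4.185 = 0.5221, so ω = 2 arcsin(0.5221) ≈ 62.9°.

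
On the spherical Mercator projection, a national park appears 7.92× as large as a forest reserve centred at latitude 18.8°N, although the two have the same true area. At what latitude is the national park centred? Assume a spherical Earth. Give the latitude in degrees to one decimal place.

On Mercator, (apparent₁)/(apparent₂) = sec²φ₁ / sec²φ₂ when true areas are equal.
cos²φ₂ / cos²φ₁ = 7.92  ⇒  cos φ₁ = cos 18.8° / √7.92 = 0.9466/2.814 = 0.3364.
φ₁ = arccos(0.3364) ≈ 70.3°.

70.3°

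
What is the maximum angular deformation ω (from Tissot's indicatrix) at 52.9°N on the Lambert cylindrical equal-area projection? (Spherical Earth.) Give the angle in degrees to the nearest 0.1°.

55.6°

The Lambert cylindrical equal-area projection is the cylindrical equal-area projection with its standard parallel at the equator (φ₀ = 0). For cylindrical equal-area with standard parallel φ₀, h = cos φ / cos φ₀ and k = cos φ₀ / cos φ, so h·k = 1.
At 52.9°: h = 0.6032, k = 1.658; principal scales a = 1.658, b = 0.6032.
sin(ω/2) = (a − b)/(a + b) = 1.055/2.261 = 0.4664, so ω = 2 arcsin(0.4664) ≈ 55.6°.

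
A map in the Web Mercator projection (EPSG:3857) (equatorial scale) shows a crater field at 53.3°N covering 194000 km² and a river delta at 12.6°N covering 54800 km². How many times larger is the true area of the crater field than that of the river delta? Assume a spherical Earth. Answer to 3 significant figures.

On Mercator the areal scale is sec²φ, so true area = apparent × cos²φ.
True area of crater field: 194000 × cos²(53.3°) = 194000 × 0.3572 = 69290 km².
True area of river delta: 54800 × cos²(12.6°) = 54800 × 0.9524 = 52190 km².
Ratio = 69290 / 52190 ≈ 1.33.

1.33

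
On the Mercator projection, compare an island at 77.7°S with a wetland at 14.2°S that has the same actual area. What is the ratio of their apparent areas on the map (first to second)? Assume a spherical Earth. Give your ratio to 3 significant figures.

20.7

On Mercator, area is exaggerated by sec²φ = 1/cos²φ.
At 77.7°: sec²(77.7°) = 1/0.2130² = 22.04.
At 14.2°: sec²(14.2°) = 1/0.9694² = 1.064.
Ratio = 22.04/1.064 = cos²(14.2°)/cos²(77.7°) ≈ 20.7.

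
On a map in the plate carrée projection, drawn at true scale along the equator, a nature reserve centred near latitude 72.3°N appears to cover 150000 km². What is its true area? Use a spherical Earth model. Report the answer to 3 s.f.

45600 km²

Plate carrée maps x = Rλ, y = Rφ. The meridian scale is h = 1 and the parallel scale is k = 1/cos φ = sec φ.
Areal scale = h·k = 1 × sec φ; at 72.3°, h = 1.000, k = 3.289, so h·k = 3.289.
True area = apparent / (areal scale) = 150000 / 3.289 ≈ 45600 km².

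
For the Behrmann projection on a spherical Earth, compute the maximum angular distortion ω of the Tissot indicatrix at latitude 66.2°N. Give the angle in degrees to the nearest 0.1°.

80.1°

Behrmann is a cylindrical equal-area projection with standard parallels at ±30°. Cylindrical equal-area (φ₀ = 30°): h = cos φ / cos 30° along meridians, k = cos 30° / cos φ along parallels; h·k = 1.
At 66.2°: h = 0.4660, k = 2.146; principal scales a = 2.146, b = 0.4660.
sin(ω/2) = (a − b)/(a + b) = 1.680/2.612 = 0.6432, so ω = 2 arcsin(0.6432) ≈ 80.1°.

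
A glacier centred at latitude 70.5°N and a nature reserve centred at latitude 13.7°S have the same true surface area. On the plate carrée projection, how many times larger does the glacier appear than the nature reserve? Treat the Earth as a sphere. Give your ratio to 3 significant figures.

2.91

Plate carrée maps x = Rλ, y = Rφ. The meridian scale is h = 1 and the parallel scale is k = 1/cos φ = sec φ.
Areal scale at 70.5°: h·k = 1.000 × 2.996 = 2.996.
Areal scale at 13.7°: h·k = 1.000 × 1.029 = 1.029.
Ratio = 2.996/1.029 ≈ 2.91.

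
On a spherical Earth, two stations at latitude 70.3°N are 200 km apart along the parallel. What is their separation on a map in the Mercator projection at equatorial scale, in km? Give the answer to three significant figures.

593 km

For Mercator, h = k = sec φ (a conformal cylindrical projection has a single point scale, 1/cos φ).
Along the parallel, k = sec 70.3° = 1/0.3371 = 2.967.
Map distance = 200 × 2.967 ≈ 593 km.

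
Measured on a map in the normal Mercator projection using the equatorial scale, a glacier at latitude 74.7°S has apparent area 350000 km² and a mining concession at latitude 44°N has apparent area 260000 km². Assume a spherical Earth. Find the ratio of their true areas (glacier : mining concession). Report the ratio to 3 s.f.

Mercator's areal exaggeration is sec²φ; hence true area = (apparent area) · cos²φ.
True area of glacier: 350000 × cos²(74.7°) = 350000 × 0.06963 = 24370 km².
True area of mining concession: 260000 × cos²(44°) = 260000 × 0.5174 = 134500 km².
Ratio = 24370 / 134500 ≈ 0.181.

0.181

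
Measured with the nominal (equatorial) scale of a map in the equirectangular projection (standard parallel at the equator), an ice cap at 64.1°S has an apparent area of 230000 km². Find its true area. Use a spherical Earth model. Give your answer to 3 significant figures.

100000 km²

In the plate carrée (x = Rλ, y = Rφ), meridians are true-scale (h = 1) and parallels are stretched by k = sec φ.
Areal scale = h·k = 1 × sec φ; at 64.1°, h = 1.000, k = 2.289, so h·k = 2.289.
True area = apparent / (areal scale) = 230000 / 2.289 ≈ 100000 km².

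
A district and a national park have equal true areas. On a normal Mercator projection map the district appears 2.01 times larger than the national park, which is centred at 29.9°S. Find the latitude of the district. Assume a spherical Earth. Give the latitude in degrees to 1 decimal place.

On Mercator, (apparent₁)/(apparent₂) = sec²φ₁ / sec²φ₂ when true areas are equal.
cos²φ₂ / cos²φ₁ = 2.01  ⇒  cos φ₁ = cos 29.9° / √2.01 = 0.8669/1.418 = 0.6115.
φ₁ = arccos(0.6115) ≈ 52.3°.

52.3°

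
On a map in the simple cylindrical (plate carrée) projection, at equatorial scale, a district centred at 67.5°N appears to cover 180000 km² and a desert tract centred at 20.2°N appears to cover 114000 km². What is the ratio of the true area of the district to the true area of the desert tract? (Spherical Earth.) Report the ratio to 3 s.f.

Plate carrée has h = 1 and k = sec φ, giving areal scale sec φ; true area = (apparent area) · cos φ.
True area of district: 180000 × cos(67.5°) = 180000 × 0.3827 = 68880 km².
True area of desert tract: 114000 × cos(20.2°) = 114000 × 0.9385 = 107000 km².
Ratio = 68880 / 107000 ≈ 0.644.

0.644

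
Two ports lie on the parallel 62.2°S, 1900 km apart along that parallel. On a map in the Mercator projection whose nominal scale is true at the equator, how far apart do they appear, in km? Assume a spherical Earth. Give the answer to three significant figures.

4070 km

Mercator is conformal, so the point scale is isotropic: h = k = sec φ = 1/cos φ.
Along the parallel, k = sec 62.2° = 1/0.4664 = 2.144.
Map distance = 1900 × 2.144 ≈ 4070 km.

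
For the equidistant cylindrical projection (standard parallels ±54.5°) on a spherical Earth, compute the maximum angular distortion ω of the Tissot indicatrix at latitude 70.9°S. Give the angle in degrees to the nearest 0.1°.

32.4°

The equidistant cylindrical projection with φ₀ = 54.5° has h = 1 (meridians true) and k = cos φ₀ / cos φ along parallels.
At 70.9°: h = 1.000, k = 1.775; principal scales a = 1.775, b = 1.000.
sin(ω/2) = (a − b)/(a + b) = 0.7747/2.775 = 0.2792, so ω = 2 arcsin(0.2792) ≈ 32.4°.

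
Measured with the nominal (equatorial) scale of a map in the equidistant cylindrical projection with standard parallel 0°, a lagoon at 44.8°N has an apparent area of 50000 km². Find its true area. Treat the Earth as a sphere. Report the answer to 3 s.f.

In the plate carrée (x = Rλ, y = Rφ), meridians are true-scale (h = 1) and parallels are stretched by k = sec φ.
Areal scale = h·k = 1 × sec φ; at 44.8°, h = 1.000, k = 1.409, so h·k = 1.409.
True area = apparent / (areal scale) = 50000 / 1.409 ≈ 35500 km².

35500 km²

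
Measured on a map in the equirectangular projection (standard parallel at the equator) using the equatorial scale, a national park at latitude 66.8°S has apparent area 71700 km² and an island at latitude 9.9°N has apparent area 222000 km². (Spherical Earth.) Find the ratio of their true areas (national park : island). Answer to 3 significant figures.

Plate carrée has h = 1 and k = sec φ, giving areal scale sec φ; true area = (apparent area) · cos φ.
True area of national park: 71700 × cos(66.8°) = 71700 × 0.3939 = 28250 km².
True area of island: 222000 × cos(9.9°) = 222000 × 0.9851 = 218700 km².
Ratio = 28250 / 218700 ≈ 0.129.

0.129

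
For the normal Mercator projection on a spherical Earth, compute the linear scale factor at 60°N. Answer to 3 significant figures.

2.00

Mercator is conformal, so the point scale is isotropic: h = k = sec φ = 1/cos φ.
k = 1/cos 60° = 1/0.5000 = 2.000.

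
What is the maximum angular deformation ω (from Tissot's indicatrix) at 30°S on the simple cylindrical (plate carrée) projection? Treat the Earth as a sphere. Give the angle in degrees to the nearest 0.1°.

In the plate carrée (x = Rλ, y = Rφ), meridians are true-scale (h = 1) and parallels are stretched by k = sec φ.
At 30°: h = 1.000, k = 1.155; principal scales a = 1.155, b = 1.000.
sin(ω/2) = (a − b)/(a + b) = 0.1547/2.155 = 0.07180, so ω = 2 arcsin(0.07180) ≈ 8.2°.

8.2°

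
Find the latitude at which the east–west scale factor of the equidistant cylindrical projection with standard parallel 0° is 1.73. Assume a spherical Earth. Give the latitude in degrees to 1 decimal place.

54.7°

Plate carrée: h = 1, k = sec φ along parallels.
sec φ = 1.73  ⇒  cos φ = 0.5780  ⇒  φ ≈ 54.7°.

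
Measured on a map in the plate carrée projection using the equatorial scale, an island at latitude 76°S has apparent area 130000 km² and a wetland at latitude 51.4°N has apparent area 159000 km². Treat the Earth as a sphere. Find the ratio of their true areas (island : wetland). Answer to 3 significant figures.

On the plate carrée, areal scale = h·k = 1 × sec φ, so true area = apparent × cos φ.
True area of island: 130000 × cos(76°) = 130000 × 0.2419 = 31450 km².
True area of wetland: 159000 × cos(51.4°) = 159000 × 0.6239 = 99200 km².
Ratio = 31450 / 99200 ≈ 0.317.

0.317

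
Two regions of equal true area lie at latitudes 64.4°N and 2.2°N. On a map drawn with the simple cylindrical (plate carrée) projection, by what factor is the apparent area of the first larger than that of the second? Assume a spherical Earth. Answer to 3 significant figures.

Plate carrée maps x = Rλ, y = Rφ. The meridian scale is h = 1 and the parallel scale is k = 1/cos φ = sec φ.
Areal scale at 64.4°: h·k = 1.000 × 2.314 = 2.314.
Areal scale at 2.2°: h·k = 1.000 × 1.001 = 1.001.
Ratio = 2.314/1.001 ≈ 2.31.

2.31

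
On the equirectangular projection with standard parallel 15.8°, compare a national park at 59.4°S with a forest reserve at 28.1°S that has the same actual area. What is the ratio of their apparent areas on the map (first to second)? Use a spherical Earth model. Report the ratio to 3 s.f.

1.73

The equidistant cylindrical projection with φ₀ = 15.8° has h = 1 (meridians true) and k = cos φ₀ / cos φ along parallels.
Areal scale at 59.4°: h·k = 1.000 × 1.890 = 1.890.
Areal scale at 28.1°: h·k = 1.000 × 1.091 = 1.091.
Ratio = 1.890/1.091 ≈ 1.73.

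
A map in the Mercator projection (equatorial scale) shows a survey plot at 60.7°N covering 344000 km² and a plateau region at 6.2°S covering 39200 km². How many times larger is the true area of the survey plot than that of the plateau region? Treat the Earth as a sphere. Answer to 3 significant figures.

Mercator's areal exaggeration is sec²φ; hence true area = (apparent area) · cos²φ.
True area of survey plot: 344000 × cos²(60.7°) = 344000 × 0.2395 = 82390 km².
True area of plateau region: 39200 × cos²(6.2°) = 39200 × 0.9883 = 38740 km².
Ratio = 82390 / 38740 ≈ 2.13.

2.13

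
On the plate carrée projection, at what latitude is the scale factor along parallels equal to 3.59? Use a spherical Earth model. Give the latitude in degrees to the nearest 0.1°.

73.8°

Plate carrée: h = 1, k = sec φ along parallels.
sec φ = 3.59  ⇒  cos φ = 0.2786  ⇒  φ ≈ 73.8°.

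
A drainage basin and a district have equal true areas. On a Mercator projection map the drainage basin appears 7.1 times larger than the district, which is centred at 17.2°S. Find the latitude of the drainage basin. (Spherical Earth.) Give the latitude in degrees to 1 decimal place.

69.0°

For equal true areas on Mercator, apparent areas scale as sec²φ, so the ratio is cos²φ₂ / cos²φ₁.
cos²φ₂ / cos²φ₁ = 7.1  ⇒  cos φ₁ = cos 17.2° / √7.1 = 0.9553/2.665 = 0.3585.
φ₁ = arccos(0.3585) ≈ 69.0°.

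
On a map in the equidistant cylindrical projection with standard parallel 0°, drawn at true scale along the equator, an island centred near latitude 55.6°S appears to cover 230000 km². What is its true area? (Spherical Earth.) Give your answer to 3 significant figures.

130000 km²

Plate carrée maps x = Rλ, y = Rφ. The meridian scale is h = 1 and the parallel scale is k = 1/cos φ = sec φ.
Areal scale = h·k = 1 × sec φ; at 55.6°, h = 1.000, k = 1.770, so h·k = 1.770.
True area = apparent / (areal scale) = 230000 / 1.770 ≈ 130000 km².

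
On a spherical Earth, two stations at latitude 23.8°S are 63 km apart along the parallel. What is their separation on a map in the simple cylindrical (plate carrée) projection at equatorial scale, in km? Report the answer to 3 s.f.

68.9 km

In the plate carrée (x = Rλ, y = Rφ), meridians are true-scale (h = 1) and parallels are stretched by k = sec φ.
Along the parallel, k = sec 23.8° = 1/0.9150 = 1.093.
Map distance = 63 × 1.093 ≈ 68.9 km.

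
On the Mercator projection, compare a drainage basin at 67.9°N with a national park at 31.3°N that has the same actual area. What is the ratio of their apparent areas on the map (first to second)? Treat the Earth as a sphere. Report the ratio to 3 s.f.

Mercator is conformal with k = sec φ, so areal scale = k² = sec²φ.
At 67.9°: sec²(67.9°) = 1/0.3762² = 7.065.
At 31.3°: sec²(31.3°) = 1/0.8545² = 1.370.
Ratio = 7.065/1.370 = cos²(31.3°)/cos²(67.9°) ≈ 5.16.

5.16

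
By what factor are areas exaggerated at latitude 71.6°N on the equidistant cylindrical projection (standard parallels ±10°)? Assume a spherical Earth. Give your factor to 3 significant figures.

3.12

In the equirectangular projection with standard parallel φ₀ = 10° (x = Rλ cos φ₀, y = Rφ), meridians are true-scale (h = 1) and the parallel scale is k = cos φ₀ / cos φ.
Areal scale = h·k = 1 × cos φ₀ / cos φ; at 71.6°, h = 1.000, k = 3.120, so h·k = 3.120.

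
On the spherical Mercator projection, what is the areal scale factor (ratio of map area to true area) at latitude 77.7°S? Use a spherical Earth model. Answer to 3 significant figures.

22.0

The Mercator projection is conformal; its linear scale factor is the same in every direction and equals sec φ = 1/cos φ.
Areal scale = k² = sec²φ = 1/cos²(77.7°) = 1/0.2130² = 22.04.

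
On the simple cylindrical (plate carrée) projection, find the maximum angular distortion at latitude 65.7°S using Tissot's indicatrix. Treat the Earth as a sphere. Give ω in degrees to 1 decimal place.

49.3°

In the plate carrée (x = Rλ, y = Rφ), meridians are true-scale (h = 1) and parallels are stretched by k = sec φ.
At 65.7°: h = 1.000, k = 2.430; principal scales a = 2.430, b = 1.000.
sin(ω/2) = (a − b)/(a + b) = 1.430/3.430 = 0.4169, so ω = 2 arcsin(0.4169) ≈ 49.3°.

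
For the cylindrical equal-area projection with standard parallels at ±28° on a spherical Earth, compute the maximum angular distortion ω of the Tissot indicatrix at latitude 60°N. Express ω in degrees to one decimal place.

61.9°

For cylindrical equal-area with standard parallel φ₀, h = cos φ / cos φ₀ and k = cos φ₀ / cos φ, so h·k = 1.
At 60°: h = 0.5663, k = 1.766; principal scales a = 1.766, b = 0.5663.
sin(ω/2) = (a − b)/(a + b) = 1.200/2.332 = 0.5144, so ω = 2 arcsin(0.5144) ≈ 61.9°.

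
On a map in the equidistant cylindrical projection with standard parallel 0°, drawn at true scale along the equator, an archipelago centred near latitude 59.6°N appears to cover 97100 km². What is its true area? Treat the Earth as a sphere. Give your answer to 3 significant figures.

49100 km²

In the plate carrée (x = Rλ, y = Rφ), meridians are true-scale (h = 1) and parallels are stretched by k = sec φ.
Areal scale = h·k = 1 × sec φ; at 59.6°, h = 1.000, k = 1.976, so h·k = 1.976.
True area = apparent / (areal scale) = 97100 / 1.976 ≈ 49100 km².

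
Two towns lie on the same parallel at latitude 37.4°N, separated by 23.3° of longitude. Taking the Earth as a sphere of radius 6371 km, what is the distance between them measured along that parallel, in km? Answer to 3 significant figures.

2060 km

Arc length along a parallel = R cos φ · Δλ (with Δλ in radians).
= 6371 × cos 37.4° × (23.3° × π/180) = 6371 × 0.7944 × 0.4067 ≈ 2060 km.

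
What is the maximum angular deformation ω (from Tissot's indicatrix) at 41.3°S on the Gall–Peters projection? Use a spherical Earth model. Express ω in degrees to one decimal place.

Gall–Peters is a cylindrical equal-area projection with standard parallels at ±45°. For cylindrical equal-area with standard parallel φ₀, h = cos φ / cos φ₀ and k = cos φ₀ / cos φ, so h·k = 1.
At 41.3°: h = 1.062, k = 0.9412; principal scales a = 1.062, b = 0.9412.
sin(ω/2) = (a − b)/(a + b) = 0.1212/2.004 = 0.06050, so ω = 2 arcsin(0.06050) ≈ 6.9°.

6.9°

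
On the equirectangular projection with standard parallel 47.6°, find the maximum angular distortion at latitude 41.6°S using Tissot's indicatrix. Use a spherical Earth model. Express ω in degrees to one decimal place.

With standard parallel φ₀ = 47.6°, the equirectangular projection gives x = Rλ cos φ₀, y = Rφ, so h = 1 and k = cos 47.6° / cos φ.
At 41.6°: h = 1.000, k = 0.9017; principal scales a = 1.000, b = 0.9017.
sin(ω/2) = (a − b)/(a + b) = 0.09828/1.902 = 0.05168, so ω = 2 arcsin(0.05168) ≈ 5.9°.

5.9°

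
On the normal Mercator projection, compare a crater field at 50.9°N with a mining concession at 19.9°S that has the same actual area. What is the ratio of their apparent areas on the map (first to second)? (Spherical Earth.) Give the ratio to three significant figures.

Mercator areal scale is sec²φ.
At 50.9°: sec²(50.9°) = 1/0.6307² = 2.514.
At 19.9°: sec²(19.9°) = 1/0.9403² = 1.131.
Ratio = 2.514/1.131 = cos²(19.9°)/cos²(50.9°) ≈ 2.22.

2.22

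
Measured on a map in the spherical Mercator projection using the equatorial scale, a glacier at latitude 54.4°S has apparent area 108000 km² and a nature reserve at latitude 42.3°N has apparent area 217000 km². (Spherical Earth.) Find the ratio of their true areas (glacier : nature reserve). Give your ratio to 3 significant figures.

On Mercator the areal scale is sec²φ, so true area = apparent × cos²φ.
True area of glacier: 108000 × cos²(54.4°) = 108000 × 0.3389 = 36600 km².
True area of nature reserve: 217000 × cos²(42.3°) = 217000 × 0.5471 = 118700 km².
Ratio = 36600 / 118700 ≈ 0.308.

0.308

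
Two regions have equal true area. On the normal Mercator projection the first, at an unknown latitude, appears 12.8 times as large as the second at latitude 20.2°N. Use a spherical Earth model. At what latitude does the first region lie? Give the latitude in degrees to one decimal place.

For equal true areas on Mercator, apparent areas scale as sec²φ, so the ratio is cos²φ₂ / cos²φ₁.
cos²φ₂ / cos²φ₁ = 12.8  ⇒  cos φ₁ = cos 20.2° / √12.8 = 0.9385/3.578 = 0.2623.
φ₁ = arccos(0.2623) ≈ 74.8°.

74.8°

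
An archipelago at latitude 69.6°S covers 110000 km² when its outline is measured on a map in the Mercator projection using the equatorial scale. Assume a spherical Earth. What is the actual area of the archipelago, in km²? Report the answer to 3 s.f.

13400 km²

Mercator is conformal, so the point scale is isotropic: h = k = sec φ = 1/cos φ.
Areal scale = k² = sec²φ = 1/cos²(69.6°) = 1/0.3486² = 8.230.
True area = apparent / (areal scale) = 110000 / 8.230 ≈ 13400 km².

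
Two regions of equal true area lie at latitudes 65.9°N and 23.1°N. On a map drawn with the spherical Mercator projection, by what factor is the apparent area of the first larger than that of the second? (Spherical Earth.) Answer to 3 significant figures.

Mercator areal scale is sec²φ.
At 65.9°: sec²(65.9°) = 1/0.4083² = 5.998.
At 23.1°: sec²(23.1°) = 1/0.9198² = 1.182.
Ratio = 5.998/1.182 = cos²(23.1°)/cos²(65.9°) ≈ 5.07.

5.07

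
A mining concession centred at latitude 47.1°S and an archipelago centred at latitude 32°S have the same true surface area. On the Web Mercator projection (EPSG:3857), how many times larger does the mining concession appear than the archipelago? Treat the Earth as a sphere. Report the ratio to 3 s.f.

Mercator is conformal with k = sec φ, so areal scale = k² = sec²φ.
At 47.1°: sec²(47.1°) = 1/0.6807² = 2.158.
At 32°: sec²(32°) = 1/0.8480² = 1.390.
Ratio = 2.158/1.390 = cos²(32°)/cos²(47.1°) ≈ 1.55.

1.55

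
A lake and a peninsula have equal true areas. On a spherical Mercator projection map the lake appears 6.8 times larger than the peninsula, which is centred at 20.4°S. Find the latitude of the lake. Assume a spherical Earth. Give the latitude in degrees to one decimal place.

68.9°

On Mercator, (apparent₁)/(apparent₂) = sec²φ₁ / sec²φ₂ when true areas are equal.
cos²φ₂ / cos²φ₁ = 6.8  ⇒  cos φ₁ = cos 20.4° / √6.8 = 0.9373/2.608 = 0.3594.
φ₁ = arccos(0.3594) ≈ 68.9°.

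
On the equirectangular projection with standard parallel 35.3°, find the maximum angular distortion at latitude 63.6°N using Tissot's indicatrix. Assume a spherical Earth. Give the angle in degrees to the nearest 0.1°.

34.3°

With standard parallel φ₀ = 35.3°, the equirectangular projection gives x = Rλ cos φ₀, y = Rφ, so h = 1 and k = cos 35.3° / cos φ.
At 63.6°: h = 1.000, k = 1.836; principal scales a = 1.836, b = 1.000.
sin(ω/2) = (a − b)/(a + b) = 0.8355/2.836 = 0.2947, so ω = 2 arcsin(0.2947) ≈ 34.3°.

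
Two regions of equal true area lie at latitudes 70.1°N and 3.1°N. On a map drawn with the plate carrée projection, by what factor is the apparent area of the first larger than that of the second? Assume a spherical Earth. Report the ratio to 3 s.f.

In the plate carrée (x = Rλ, y = Rφ), meridians are true-scale (h = 1) and parallels are stretched by k = sec φ.
Areal scale at 70.1°: h·k = 1.000 × 2.938 = 2.938.
Areal scale at 3.1°: h·k = 1.000 × 1.001 = 1.001.
Ratio = 2.938/1.001 ≈ 2.93.

2.93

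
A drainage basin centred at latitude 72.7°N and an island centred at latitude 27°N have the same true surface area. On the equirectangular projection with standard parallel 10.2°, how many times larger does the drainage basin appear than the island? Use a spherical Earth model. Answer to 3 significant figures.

In the equirectangular projection with standard parallel φ₀ = 10.2° (x = Rλ cos φ₀, y = Rφ), meridians are true-scale (h = 1) and the parallel scale is k = cos φ₀ / cos φ.
Areal scale at 72.7°: h·k = 1.000 × 3.310 = 3.310.
Areal scale at 27°: h·k = 1.000 × 1.105 = 1.105.
Ratio = 3.310/1.105 ≈ 3.00.

3.00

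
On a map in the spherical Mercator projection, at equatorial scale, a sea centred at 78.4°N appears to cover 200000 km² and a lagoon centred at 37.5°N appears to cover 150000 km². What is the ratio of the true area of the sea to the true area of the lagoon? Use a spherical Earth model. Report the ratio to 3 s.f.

0.0857

Mercator's areal exaggeration is sec²φ; hence true area = (apparent area) · cos²φ.
True area of sea: 200000 × cos²(78.4°) = 200000 × 0.04043 = 8086 km².
True area of lagoon: 150000 × cos²(37.5°) = 150000 × 0.6294 = 94410 km².
Ratio = 8086 / 94410 ≈ 0.0857.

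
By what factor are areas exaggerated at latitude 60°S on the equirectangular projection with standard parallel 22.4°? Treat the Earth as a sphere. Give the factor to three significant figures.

The equidistant cylindrical projection with φ₀ = 22.4° has h = 1 (meridians true) and k = cos φ₀ / cos φ along parallels.
Areal scale = h·k = 1 × cos φ₀ / cos φ; at 60°, h = 1.000, k = 1.849, so h·k = 1.849.

1.85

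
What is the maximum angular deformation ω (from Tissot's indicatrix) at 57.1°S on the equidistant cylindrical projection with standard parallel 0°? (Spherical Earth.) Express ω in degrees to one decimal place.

34.4°

In the plate carrée (x = Rλ, y = Rφ), meridians are true-scale (h = 1) and parallels are stretched by k = sec φ.
At 57.1°: h = 1.000, k = 1.841; principal scales a = 1.841, b = 1.000.
sin(ω/2) = (a − b)/(a + b) = 0.8410/2.841 = 0.2960, so ω = 2 arcsin(0.2960) ≈ 34.4°.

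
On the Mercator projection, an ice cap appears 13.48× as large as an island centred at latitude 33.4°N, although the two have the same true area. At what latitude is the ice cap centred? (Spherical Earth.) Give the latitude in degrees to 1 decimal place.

76.9°

On Mercator, (apparent₁)/(apparent₂) = sec²φ₁ / sec²φ₂ when true areas are equal.
cos²φ₂ / cos²φ₁ = 13.48  ⇒  cos φ₁ = cos 33.4° / √13.48 = 0.8348/3.672 = 0.2274.
φ₁ = arccos(0.2274) ≈ 76.9°.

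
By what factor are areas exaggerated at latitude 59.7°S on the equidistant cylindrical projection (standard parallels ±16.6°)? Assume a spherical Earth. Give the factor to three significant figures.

1.90

The equidistant cylindrical projection with φ₀ = 16.6° has h = 1 (meridians true) and k = cos φ₀ / cos φ along parallels.
Areal scale = h·k = 1 × cos φ₀ / cos φ; at 59.7°, h = 1.000, k = 1.899, so h·k = 1.899.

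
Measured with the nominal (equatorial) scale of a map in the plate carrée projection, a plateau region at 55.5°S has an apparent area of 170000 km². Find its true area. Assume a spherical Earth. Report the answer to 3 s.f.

96300 km²

For the equirectangular projection with φ₀ = 0 (plate carrée), h = 1 along meridians and k = sec φ along parallels.
Areal scale = h·k = 1 × sec φ; at 55.5°, h = 1.000, k = 1.766, so h·k = 1.766.
True area = apparent / (areal scale) = 170000 / 1.766 ≈ 96300 km².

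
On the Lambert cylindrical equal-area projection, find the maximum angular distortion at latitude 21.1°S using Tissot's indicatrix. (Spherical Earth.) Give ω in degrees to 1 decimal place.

7.9°

The Lambert cylindrical equal-area projection is the cylindrical equal-area projection with its standard parallel at the equator (φ₀ = 0). Cylindrical equal-area (φ₀ = 0°): h = cos φ / cos 0° along meridians, k = cos 0° / cos φ along parallels; h·k = 1.
At 21.1°: h = 0.9330, k = 1.072; principal scales a = 1.072, b = 0.9330.
sin(ω/2) = (a − b)/(a + b) = 0.1389/2.005 = 0.06929, so ω = 2 arcsin(0.06929) ≈ 7.9°.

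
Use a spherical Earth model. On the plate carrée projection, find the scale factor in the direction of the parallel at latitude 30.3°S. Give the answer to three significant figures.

Plate carrée maps x = Rλ, y = Rφ. The meridian scale is h = 1 and the parallel scale is k = 1/cos φ = sec φ.
k = 1/cos 30.3° = 1/0.8634 = 1.158.

1.16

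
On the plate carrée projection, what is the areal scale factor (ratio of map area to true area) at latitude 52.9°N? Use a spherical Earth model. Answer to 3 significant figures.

1.66

In the plate carrée (x = Rλ, y = Rφ), meridians are true-scale (h = 1) and parallels are stretched by k = sec φ.
Areal scale = h·k = 1 × sec φ; at 52.9°, h = 1.000, k = 1.658, so h·k = 1.658.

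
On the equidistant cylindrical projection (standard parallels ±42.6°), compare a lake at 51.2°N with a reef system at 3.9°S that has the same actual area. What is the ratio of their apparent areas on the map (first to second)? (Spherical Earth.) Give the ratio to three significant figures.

With standard parallel φ₀ = 42.6°, the equirectangular projection gives x = Rλ cos φ₀, y = Rφ, so h = 1 and k = cos 42.6° / cos φ.
Areal scale at 51.2°: h·k = 1.000 × 1.175 = 1.175.
Areal scale at 3.9°: h·k = 1.000 × 0.7378 = 0.7378.
Ratio = 1.175/0.7378 ≈ 1.59.

1.59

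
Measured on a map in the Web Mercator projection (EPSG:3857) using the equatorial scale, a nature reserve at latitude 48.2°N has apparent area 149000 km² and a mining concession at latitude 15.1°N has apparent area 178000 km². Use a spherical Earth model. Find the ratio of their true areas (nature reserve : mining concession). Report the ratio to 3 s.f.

On Mercator the areal scale is sec²φ, so true area = apparent × cos²φ.
True area of nature reserve: 149000 × cos²(48.2°) = 149000 × 0.4443 = 66200 km².
True area of mining concession: 178000 × cos²(15.1°) = 178000 × 0.9321 = 165900 km².
Ratio = 66200 / 165900 ≈ 0.399.

0.399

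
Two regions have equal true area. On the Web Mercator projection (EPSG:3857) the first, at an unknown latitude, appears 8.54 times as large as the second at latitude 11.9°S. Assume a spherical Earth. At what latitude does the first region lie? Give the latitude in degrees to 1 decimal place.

For equal true areas on Mercator, apparent areas scale as sec²φ, so the ratio is cos²φ₂ / cos²φ₁.
cos²φ₂ / cos²φ₁ = 8.54  ⇒  cos φ₁ = cos 11.9° / √8.54 = 0.9785/2.922 = 0.3348.
φ₁ = arccos(0.3348) ≈ 70.4°.

70.4°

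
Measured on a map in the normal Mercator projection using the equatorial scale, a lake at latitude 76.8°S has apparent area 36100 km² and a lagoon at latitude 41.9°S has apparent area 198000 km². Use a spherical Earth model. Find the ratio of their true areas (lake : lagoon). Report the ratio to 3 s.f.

Since Mercator area scale is 1/cos²φ, the true area equals the apparent area multiplied by cos²φ.
True area of lake: 36100 × cos²(76.8°) = 36100 × 0.05214 = 1882 km².
True area of lagoon: 198000 × cos²(41.9°) = 198000 × 0.5540 = 109700 km².
Ratio = 1882 / 109700 ≈ 0.0172.

0.0172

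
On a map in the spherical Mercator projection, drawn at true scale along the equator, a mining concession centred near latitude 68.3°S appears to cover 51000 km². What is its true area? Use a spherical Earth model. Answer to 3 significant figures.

6970 km²

The Mercator projection is conformal; its linear scale factor is the same in every direction and equals sec φ = 1/cos φ.
Areal scale = k² = sec²φ = 1/cos²(68.3°) = 1/0.3697² = 7.315.
True area = apparent / (areal scale) = 51000 / 7.315 ≈ 6970 km².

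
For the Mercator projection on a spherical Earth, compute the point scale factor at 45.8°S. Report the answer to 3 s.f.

For Mercator, h = k = sec φ (a conformal cylindrical projection has a single point scale, 1/cos φ).
k = 1/cos 45.8° = 1/0.6972 = 1.434.

1.43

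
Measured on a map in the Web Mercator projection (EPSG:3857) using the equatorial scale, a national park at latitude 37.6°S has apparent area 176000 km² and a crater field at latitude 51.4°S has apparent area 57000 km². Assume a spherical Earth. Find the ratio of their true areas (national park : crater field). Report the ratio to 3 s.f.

4.98

On Mercator the areal scale is sec²φ, so true area = apparent × cos²φ.
True area of national park: 176000 × cos²(37.6°) = 176000 × 0.6277 = 110500 km².
True area of crater field: 57000 × cos²(51.4°) = 57000 × 0.3892 = 22190 km².
Ratio = 110500 / 22190 ≈ 4.98.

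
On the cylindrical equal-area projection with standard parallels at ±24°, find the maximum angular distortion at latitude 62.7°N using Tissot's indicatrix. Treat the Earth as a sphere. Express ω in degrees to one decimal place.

73.4°

A cylindrical equal-area projection with standard parallel φ₀ has meridian scale h = cos φ / cos φ₀ and parallel scale k = cos φ₀ / cos φ (so areas are preserved, h·k = 1).
At 62.7°: h = 0.5021, k = 1.992; principal scales a = 1.992, b = 0.5021.
sin(ω/2) = (a − b)/(a + b) = 1.490/2.494 = 0.5974, so ω = 2 arcsin(0.5974) ≈ 73.4°.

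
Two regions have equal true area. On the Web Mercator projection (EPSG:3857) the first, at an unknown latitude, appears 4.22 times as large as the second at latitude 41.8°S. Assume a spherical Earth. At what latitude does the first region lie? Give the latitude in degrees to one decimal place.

68.7°

Mercator areal scale is sec²φ, so apparent-area ratio = sec²φ₁ / sec²φ₂ = cos²φ₂ / cos²φ₁.
cos²φ₂ / cos²φ₁ = 4.22  ⇒  cos φ₁ = cos 41.8° / √4.22 = 0.7455/2.054 = 0.3629.
φ₁ = arccos(0.3629) ≈ 68.7°.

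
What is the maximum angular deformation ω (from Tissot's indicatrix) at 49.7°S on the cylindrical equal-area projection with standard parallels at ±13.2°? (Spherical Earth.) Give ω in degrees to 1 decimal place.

45.6°

A cylindrical equal-area projection with standard parallel φ₀ has meridian scale h = cos φ / cos φ₀ and parallel scale k = cos φ₀ / cos φ (so areas are preserved, h·k = 1).
At 49.7°: h = 0.6643, k = 1.505; principal scales a = 1.505, b = 0.6643.
sin(ω/2) = (a − b)/(a + b) = 0.8409/2.170 = 0.3876, so ω = 2 arcsin(0.3876) ≈ 45.6°.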